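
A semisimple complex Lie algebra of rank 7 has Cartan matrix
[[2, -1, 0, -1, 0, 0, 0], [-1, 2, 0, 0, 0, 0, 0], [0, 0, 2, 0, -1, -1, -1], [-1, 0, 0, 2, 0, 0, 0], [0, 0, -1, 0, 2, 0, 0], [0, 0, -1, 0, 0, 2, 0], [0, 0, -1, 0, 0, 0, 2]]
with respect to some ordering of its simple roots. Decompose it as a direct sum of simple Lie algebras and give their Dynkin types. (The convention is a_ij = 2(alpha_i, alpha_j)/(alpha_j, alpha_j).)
type A_3 ⊕ type D_4

The diagram associated to this matrix has two connected components: the simple roots {alpha_1, alpha_2, alpha_4} form a chain of 3 nodes with single edges (A_3), and {alpha_3, alpha_5, alpha_6, alpha_7} form a chain of 2 nodes with a fork of two nodes at one end (D_4). A semisimple Lie algebra decomposes uniquely as the direct sum of simple ideals, one per connected component of its Dynkin diagram, so g ≅ A_3 ⊕ D_4 (dimension 15 + 28 = 43).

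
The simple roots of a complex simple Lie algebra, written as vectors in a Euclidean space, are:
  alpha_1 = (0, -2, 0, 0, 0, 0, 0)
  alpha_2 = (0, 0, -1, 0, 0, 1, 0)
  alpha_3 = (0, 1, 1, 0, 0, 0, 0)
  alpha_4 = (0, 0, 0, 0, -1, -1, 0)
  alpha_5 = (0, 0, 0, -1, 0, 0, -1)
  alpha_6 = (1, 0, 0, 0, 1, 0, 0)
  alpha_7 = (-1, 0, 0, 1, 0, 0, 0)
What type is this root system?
Compute the Cartan integers a_ij = 2(alpha_i, alpha_j)/(alpha_j, alpha_j); the resulting 7x7 Cartan matrix is
[[2, 0, -2, 0, 0, 0, 0], [0, 2, -1, -1, 0, 0, 0], [-1, -1, 2, 0, 0, 0, 0], [0, -1, 0, 2, 0, -1, 0], [0, 0, 0, 0, 2, 0, -1], [0, 0, 0, -1, 0, 2, -1], [0, 0, 0, 0, -1, -1, 2]].
The roots have two lengths (squared-length ratio 2:1); the short ones are alpha_{2,3,4,5,6,7}. The associated Dynkin diagram is a chain of 7 nodes with a double edge at one end; the terminal node there is the unique long simple root (C_7), so the type is C_7 (the algebra sp(14)).

C7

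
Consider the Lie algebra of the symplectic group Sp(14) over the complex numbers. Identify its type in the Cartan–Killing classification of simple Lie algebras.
C_7 (sp(14))

This is sp(14), which has dimension 14(14+1)/2 = 105 and rank 14/2 = 7. In the classification of classical Lie algebras, the symplectic algebra sp(2n) has type C_n; here n = 7, so the Dynkin diagram is a chain of 7 nodes with a double edge at one end; the terminal node there is the unique long simple root (C_7). Hence the type is C_7.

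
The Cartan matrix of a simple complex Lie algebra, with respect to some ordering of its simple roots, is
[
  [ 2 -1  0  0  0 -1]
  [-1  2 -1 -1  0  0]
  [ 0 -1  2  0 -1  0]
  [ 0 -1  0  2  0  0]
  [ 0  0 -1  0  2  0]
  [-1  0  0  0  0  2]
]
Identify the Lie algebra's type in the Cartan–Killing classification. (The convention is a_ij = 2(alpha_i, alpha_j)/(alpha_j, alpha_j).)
The matrix has rank 6 with 2's on the diagonal. Reading the off-diagonal entries as Dynkin edges (a single edge where a_ij = a_ji = -1; a double or triple edge where a_ij * a_ji = 2 or 3), the diagram is a chain of 5 nodes with one extra node attached to the third node from one end (E_6). One simple-root ordering that puts it in standard form is (alpha_6, alpha_4, alpha_1, alpha_2, alpha_3, alpha_5). So the algebra is type E_6.

type E_6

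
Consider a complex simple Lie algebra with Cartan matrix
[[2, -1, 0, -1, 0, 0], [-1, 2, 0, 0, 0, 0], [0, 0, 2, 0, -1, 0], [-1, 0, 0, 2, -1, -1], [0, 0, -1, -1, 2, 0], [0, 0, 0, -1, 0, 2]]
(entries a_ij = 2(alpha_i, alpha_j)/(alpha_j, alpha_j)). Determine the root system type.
The matrix has rank 6 with 2's on the diagonal. Reading the off-diagonal entries as Dynkin edges (a single edge where a_ij = a_ji = -1; a double or triple edge where a_ij * a_ji = 2 or 3), the diagram is a chain of 5 nodes with one extra node attached to the third node from one end (E_6). One simple-root ordering that puts it in standard form is (alpha_2, alpha_6, alpha_1, alpha_4, alpha_5, alpha_3). So the algebra is type E_6.

type E_6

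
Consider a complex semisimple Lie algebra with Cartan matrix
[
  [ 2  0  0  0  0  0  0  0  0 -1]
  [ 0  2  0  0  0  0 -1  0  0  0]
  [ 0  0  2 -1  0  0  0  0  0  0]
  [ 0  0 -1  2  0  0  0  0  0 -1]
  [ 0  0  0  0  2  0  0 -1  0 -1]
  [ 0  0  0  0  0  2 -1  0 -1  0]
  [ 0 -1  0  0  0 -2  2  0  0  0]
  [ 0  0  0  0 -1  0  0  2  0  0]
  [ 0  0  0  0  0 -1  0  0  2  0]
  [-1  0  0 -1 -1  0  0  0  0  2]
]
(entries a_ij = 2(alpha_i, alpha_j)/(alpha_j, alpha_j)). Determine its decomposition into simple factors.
type E_6 ⊕ type F_4

The diagram associated to this matrix has two connected components: the simple roots {alpha_1, alpha_3, alpha_4, alpha_5, alpha_8, alpha_10} form a chain of 5 nodes with one extra node attached to the third node from one end (E_6), and {alpha_2, alpha_6, alpha_7, alpha_9} form a chain of 4 nodes with a double edge between the middle two (F_4). A semisimple Lie algebra decomposes uniquely as the direct sum of simple ideals, one per connected component of its Dynkin diagram, so g ≅ E_6 ⊕ F_4 (dimension 78 + 52 = 130).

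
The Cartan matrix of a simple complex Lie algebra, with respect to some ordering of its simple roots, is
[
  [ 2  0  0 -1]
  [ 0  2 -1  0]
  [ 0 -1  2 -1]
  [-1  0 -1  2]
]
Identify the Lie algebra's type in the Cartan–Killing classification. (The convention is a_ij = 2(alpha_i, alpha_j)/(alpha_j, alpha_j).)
A_4

The matrix has rank 4 with 2's on the diagonal. Reading the off-diagonal entries as Dynkin edges (a single edge where a_ij = a_ji = -1; a double or triple edge where a_ij * a_ji = 2 or 3), the diagram is a chain of 4 nodes with single edges (A_4). One simple-root ordering that puts it in standard form is (alpha_2, alpha_3, alpha_4, alpha_1). So the algebra is type A_4, i.e. sl(5).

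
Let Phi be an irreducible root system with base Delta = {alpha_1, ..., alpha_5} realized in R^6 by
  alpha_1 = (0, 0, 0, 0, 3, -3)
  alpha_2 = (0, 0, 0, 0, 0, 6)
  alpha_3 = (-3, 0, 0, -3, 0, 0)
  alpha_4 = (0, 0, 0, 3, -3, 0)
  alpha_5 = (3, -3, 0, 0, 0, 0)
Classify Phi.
C_5

Compute the Cartan integers a_ij = 2(alpha_i, alpha_j)/(alpha_j, alpha_j); the resulting 5x5 Cartan matrix is
[[2, -1, 0, -1, 0], [-2, 2, 0, 0, 0], [0, 0, 2, -1, -1], [-1, 0, -1, 2, 0], [0, 0, -1, 0, 2]].
The roots have two lengths (squared-length ratio 2:1); the short ones are alpha_{1,3,4,5}. The associated Dynkin diagram is a chain of 5 nodes with a double edge at one end; the terminal node there is the unique long simple root (C_5), so the type is C_5 (the algebra sp(10)).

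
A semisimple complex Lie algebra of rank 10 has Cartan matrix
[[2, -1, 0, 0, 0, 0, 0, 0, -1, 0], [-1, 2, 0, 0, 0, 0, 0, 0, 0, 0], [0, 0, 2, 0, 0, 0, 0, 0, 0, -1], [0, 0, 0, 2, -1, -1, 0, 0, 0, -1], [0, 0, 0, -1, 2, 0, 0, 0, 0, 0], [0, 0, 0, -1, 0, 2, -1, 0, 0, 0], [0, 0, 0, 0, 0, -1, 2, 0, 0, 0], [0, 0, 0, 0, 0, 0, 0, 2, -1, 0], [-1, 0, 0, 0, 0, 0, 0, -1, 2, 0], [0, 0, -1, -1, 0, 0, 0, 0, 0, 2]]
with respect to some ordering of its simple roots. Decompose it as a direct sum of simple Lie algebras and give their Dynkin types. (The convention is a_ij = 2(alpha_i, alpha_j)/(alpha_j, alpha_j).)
A4 ⊕ E6

The diagram associated to this matrix has two connected components: the simple roots {alpha_1, alpha_2, alpha_8, alpha_9} form a chain of 4 nodes with single edges (A_4), and {alpha_3, alpha_4, alpha_5, alpha_6, alpha_7, alpha_10} form a chain of 5 nodes with one extra node attached to the third node from one end (E_6). A semisimple Lie algebra decomposes uniquely as the direct sum of simple ideals, one per connected component of its Dynkin diagram, so g ≅ A_4 ⊕ E_6 (dimension 24 + 78 = 102).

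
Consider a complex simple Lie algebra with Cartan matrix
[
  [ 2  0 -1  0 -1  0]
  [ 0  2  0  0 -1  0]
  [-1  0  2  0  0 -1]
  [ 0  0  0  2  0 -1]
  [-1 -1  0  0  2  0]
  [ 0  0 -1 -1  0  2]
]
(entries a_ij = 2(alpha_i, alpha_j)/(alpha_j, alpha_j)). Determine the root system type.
A_6

The matrix has rank 6 with 2's on the diagonal. Reading the off-diagonal entries as Dynkin edges (a single edge where a_ij = a_ji = -1; a double or triple edge where a_ij * a_ji = 2 or 3), the diagram is a chain of 6 nodes with single edges (A_6). One simple-root ordering that puts it in standard form is (alpha_4, alpha_6, alpha_3, alpha_1, alpha_5, alpha_2). So the algebra is type A_6, i.e. sl(7).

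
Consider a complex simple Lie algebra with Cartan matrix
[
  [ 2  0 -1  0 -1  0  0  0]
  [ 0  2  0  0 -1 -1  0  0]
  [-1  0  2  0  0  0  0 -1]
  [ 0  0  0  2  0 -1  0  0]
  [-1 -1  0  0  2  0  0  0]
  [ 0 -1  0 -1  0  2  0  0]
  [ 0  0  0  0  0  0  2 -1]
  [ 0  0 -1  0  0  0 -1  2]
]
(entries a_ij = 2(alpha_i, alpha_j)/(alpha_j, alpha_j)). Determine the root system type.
The matrix has rank 8 with 2's on the diagonal. Reading the off-diagonal entries as Dynkin edges (a single edge where a_ij = a_ji = -1; a double or triple edge where a_ij * a_ji = 2 or 3), the diagram is a chain of 8 nodes with single edges (A_8). One simple-root ordering that puts it in standard form is (alpha_7, alpha_8, alpha_3, alpha_1, alpha_5, alpha_2, alpha_6, alpha_4). So the algebra is type A_8, i.e. sl(9).

A_8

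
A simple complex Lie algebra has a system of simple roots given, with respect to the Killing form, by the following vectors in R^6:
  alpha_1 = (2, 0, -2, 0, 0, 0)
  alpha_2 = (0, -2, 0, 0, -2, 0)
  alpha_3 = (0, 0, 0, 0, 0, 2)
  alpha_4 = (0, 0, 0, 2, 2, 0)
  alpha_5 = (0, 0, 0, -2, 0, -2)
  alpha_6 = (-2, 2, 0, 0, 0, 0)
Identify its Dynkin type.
Compute the Cartan integers a_ij = 2(alpha_i, alpha_j)/(alpha_j, alpha_j); the resulting 6x6 Cartan matrix is
[[2, 0, 0, 0, 0, -1], [0, 2, 0, -1, 0, -1], [0, 0, 2, 0, -1, 0], [0, -1, 0, 2, -1, 0], [0, 0, -2, -1, 2, 0], [-1, -1, 0, 0, 0, 2]].
The roots have two lengths (squared-length ratio 2:1); the short ones are alpha_{3}. The associated Dynkin diagram is a chain of 6 nodes with a double edge at one end; the terminal node there is the unique short simple root (B_6), so the type is B_6 (the algebra so(13)).

B_6 (so(13))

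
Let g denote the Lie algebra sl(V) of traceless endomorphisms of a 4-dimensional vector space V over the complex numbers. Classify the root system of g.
A_3 (sl(4))

This is sl(4), which has dimension 4^2 - 1 = 15 and rank 4 - 1 = 3 (a Cartan subalgebra is the diagonal traceless matrices). In the classification of classical Lie algebras, the special linear algebra sl(n+1) has type A_n; here n = 3, so the Dynkin diagram is a chain of 3 nodes with single edges (A_3). Hence the type is A_3.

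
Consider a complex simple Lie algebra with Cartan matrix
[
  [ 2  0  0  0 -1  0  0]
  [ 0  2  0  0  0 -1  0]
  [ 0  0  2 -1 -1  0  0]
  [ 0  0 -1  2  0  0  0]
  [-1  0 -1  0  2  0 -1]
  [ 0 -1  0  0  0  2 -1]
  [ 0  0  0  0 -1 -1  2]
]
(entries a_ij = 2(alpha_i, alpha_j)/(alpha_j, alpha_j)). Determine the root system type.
type E_7

The matrix has rank 7 with 2's on the diagonal. Reading the off-diagonal entries as Dynkin edges (a single edge where a_ij = a_ji = -1; a double or triple edge where a_ij * a_ji = 2 or 3), the diagram is a chain of 6 nodes with one extra node attached to the third node from one end (E_7). One simple-root ordering that puts it in standard form is (alpha_4, alpha_1, alpha_3, alpha_5, alpha_7, alpha_6, alpha_2). So the algebra is type E_7.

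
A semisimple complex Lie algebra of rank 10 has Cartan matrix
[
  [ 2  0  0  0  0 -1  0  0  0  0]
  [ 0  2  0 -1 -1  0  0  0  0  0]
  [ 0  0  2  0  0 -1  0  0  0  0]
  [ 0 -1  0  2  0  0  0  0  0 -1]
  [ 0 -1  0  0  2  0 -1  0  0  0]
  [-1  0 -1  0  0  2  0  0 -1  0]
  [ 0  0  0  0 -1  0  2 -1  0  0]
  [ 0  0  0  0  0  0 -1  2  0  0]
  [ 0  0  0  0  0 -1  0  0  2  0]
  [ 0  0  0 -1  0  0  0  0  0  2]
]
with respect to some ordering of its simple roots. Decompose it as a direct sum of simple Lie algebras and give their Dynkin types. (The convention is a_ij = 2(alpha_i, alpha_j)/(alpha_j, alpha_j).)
The diagram associated to this matrix has two connected components: the simple roots {alpha_2, alpha_4, alpha_5, alpha_7, alpha_8, alpha_10} form a chain of 6 nodes with single edges (A_6), and {alpha_1, alpha_3, alpha_6, alpha_9} form a chain of 2 nodes with a fork of two nodes at one end (D_4). A semisimple Lie algebra decomposes uniquely as the direct sum of simple ideals, one per connected component of its Dynkin diagram, so g ≅ A_6 ⊕ D_4 (dimension 48 + 28 = 76).

A6 + D4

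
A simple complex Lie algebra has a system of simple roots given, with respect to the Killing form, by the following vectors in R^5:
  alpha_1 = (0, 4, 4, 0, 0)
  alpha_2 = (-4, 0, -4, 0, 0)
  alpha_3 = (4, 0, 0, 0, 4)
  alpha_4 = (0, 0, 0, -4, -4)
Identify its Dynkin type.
type A_4

Compute the Cartan integers a_ij = 2(alpha_i, alpha_j)/(alpha_j, alpha_j); the resulting 4x4 Cartan matrix is
[[2, -1, 0, 0], [-1, 2, -1, 0], [0, -1, 2, -1], [0, 0, -1, 2]].
All simple roots have the same length, so the diagram is simply laced. The associated Dynkin diagram is a chain of 4 nodes with single edges (A_4), so the type is A_4 (the algebra sl(5)).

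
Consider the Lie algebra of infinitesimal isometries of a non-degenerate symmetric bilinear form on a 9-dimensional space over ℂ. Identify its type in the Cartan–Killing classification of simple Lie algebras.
This is so(9) with 9 odd, which has dimension 9(9-1)/2 = 36 and rank (9-1)/2 = 4. In the classification of classical Lie algebras, the orthogonal algebra so(2n+1) in an odd number of variables has type B_n; here n = 4, so the Dynkin diagram is a chain of 4 nodes with a double edge at one end; the terminal node there is the unique short simple root (B_4). Hence the type is B_4.

B4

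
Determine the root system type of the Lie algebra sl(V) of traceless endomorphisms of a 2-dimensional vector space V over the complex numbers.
A_1

This is sl(2), which has dimension 2^2 - 1 = 3 and rank 2 - 1 = 1 (a Cartan subalgebra is the diagonal traceless matrices). In the classification of classical Lie algebras, the special linear algebra sl(n+1) has type A_n; here n = 1, so the Dynkin diagram is a chain of 1 nodes with single edges (A_1). Hence the type is A_1.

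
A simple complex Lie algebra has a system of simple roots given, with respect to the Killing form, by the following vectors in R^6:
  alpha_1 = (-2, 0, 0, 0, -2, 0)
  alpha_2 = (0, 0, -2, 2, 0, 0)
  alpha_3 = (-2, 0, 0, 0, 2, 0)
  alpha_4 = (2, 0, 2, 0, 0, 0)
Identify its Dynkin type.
D_4 (so(8))

Compute the Cartan integers a_ij = 2(alpha_i, alpha_j)/(alpha_j, alpha_j); the resulting 4x4 Cartan matrix is
[[2, 0, 0, -1], [0, 2, 0, -1], [0, 0, 2, -1], [-1, -1, -1, 2]].
All simple roots have the same length, so the diagram is simply laced. The associated Dynkin diagram is a chain of 2 nodes with a fork of two nodes at one end (D_4), so the type is D_4 (the algebra so(8)).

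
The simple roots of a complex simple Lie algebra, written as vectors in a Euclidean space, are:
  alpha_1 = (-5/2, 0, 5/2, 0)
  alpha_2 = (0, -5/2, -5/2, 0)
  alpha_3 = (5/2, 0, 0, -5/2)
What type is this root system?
A3

Compute the Cartan integers a_ij = 2(alpha_i, alpha_j)/(alpha_j, alpha_j); the resulting 3x3 Cartan matrix is
[[2, -1, -1], [-1, 2, 0], [-1, 0, 2]].
All simple roots have the same length, so the diagram is simply laced. The associated Dynkin diagram is a chain of 3 nodes with single edges (A_3), so the type is A_3 (the algebra sl(4)).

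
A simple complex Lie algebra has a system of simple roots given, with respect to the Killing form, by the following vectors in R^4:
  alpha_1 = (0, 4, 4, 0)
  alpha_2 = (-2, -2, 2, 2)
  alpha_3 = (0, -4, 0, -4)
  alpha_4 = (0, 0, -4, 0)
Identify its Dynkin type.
Compute the Cartan integers a_ij = 2(alpha_i, alpha_j)/(alpha_j, alpha_j); the resulting 4x4 Cartan matrix is
[[2, 0, -1, -2], [0, 2, 0, -1], [-1, 0, 2, 0], [-1, -1, 0, 2]].
The roots have two lengths (squared-length ratio 2:1); the short ones are alpha_{2,4}. The associated Dynkin diagram is a chain of 4 nodes with a double edge between the middle two (F_4), so the type is F_4.

F4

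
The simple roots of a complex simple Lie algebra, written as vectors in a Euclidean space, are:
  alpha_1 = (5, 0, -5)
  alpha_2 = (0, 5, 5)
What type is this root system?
A2

Compute the Cartan integers a_ij = 2(alpha_i, alpha_j)/(alpha_j, alpha_j); the resulting 2x2 Cartan matrix is
[[2, -1], [-1, 2]].
All simple roots have the same length, so the diagram is simply laced. The associated Dynkin diagram is a chain of 2 nodes with single edges (A_2), so the type is A_2 (the algebra sl(3)).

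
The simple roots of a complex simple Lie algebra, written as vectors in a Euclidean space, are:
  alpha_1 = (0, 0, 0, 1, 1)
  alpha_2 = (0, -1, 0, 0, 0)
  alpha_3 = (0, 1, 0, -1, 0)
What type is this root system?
B_3

Compute the Cartan integers a_ij = 2(alpha_i, alpha_j)/(alpha_j, alpha_j); the resulting 3x3 Cartan matrix is
[[2, 0, -1], [0, 2, -1], [-1, -2, 2]].
The roots have two lengths (squared-length ratio 2:1); the short ones are alpha_{2}. The associated Dynkin diagram is a chain of 3 nodes with a double edge at one end; the terminal node there is the unique short simple root (B_3), so the type is B_3 (the algebra so(7)).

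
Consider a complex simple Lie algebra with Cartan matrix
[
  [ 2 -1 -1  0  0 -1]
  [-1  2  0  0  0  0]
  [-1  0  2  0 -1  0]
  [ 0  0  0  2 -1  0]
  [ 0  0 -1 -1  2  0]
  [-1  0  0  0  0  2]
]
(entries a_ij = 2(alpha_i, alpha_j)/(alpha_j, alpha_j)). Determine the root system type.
type D_6

The matrix has rank 6 with 2's on the diagonal. Reading the off-diagonal entries as Dynkin edges (a single edge where a_ij = a_ji = -1; a double or triple edge where a_ij * a_ji = 2 or 3), the diagram is a chain of 4 nodes with a fork of two nodes at one end (D_6). One simple-root ordering that puts it in standard form is (alpha_4, alpha_5, alpha_3, alpha_1, alpha_2, alpha_6). So the algebra is type D_6, i.e. so(12).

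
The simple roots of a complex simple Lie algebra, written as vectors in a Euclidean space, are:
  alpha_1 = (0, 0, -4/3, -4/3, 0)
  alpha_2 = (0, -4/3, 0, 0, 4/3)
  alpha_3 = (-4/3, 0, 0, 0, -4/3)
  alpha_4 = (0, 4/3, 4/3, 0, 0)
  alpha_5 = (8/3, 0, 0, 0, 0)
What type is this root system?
C5

Compute the Cartan integers a_ij = 2(alpha_i, alpha_j)/(alpha_j, alpha_j); the resulting 5x5 Cartan matrix is
[[2, 0, 0, -1, 0], [0, 2, -1, -1, 0], [0, -1, 2, 0, -1], [-1, -1, 0, 2, 0], [0, 0, -2, 0, 2]].
The roots have two lengths (squared-length ratio 2:1); the short ones are alpha_{1,2,3,4}. The associated Dynkin diagram is a chain of 5 nodes with a double edge at one end; the terminal node there is the unique long simple root (C_5), so the type is C_5 (the algebra sp(10)).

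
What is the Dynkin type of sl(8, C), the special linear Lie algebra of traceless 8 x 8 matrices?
This is sl(8), which has dimension 8^2 - 1 = 63 and rank 8 - 1 = 7 (a Cartan subalgebra is the diagonal traceless matrices). In the classification of classical Lie algebras, the special linear algebra sl(n+1) has type A_n; here n = 7, so the Dynkin diagram is a chain of 7 nodes with single edges (A_7). Hence the type is A_7.

type A_7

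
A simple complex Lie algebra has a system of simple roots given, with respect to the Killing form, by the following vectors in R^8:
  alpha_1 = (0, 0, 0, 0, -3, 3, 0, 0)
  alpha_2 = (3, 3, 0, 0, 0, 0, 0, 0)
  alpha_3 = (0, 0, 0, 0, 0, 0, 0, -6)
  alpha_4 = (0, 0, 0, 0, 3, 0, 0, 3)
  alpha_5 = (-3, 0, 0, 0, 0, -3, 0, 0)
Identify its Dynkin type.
Compute the Cartan integers a_ij = 2(alpha_i, alpha_j)/(alpha_j, alpha_j); the resulting 5x5 Cartan matrix is
[[2, 0, 0, -1, -1], [0, 2, 0, 0, -1], [0, 0, 2, -2, 0], [-1, 0, -1, 2, 0], [-1, -1, 0, 0, 2]].
The roots have two lengths (squared-length ratio 2:1); the short ones are alpha_{1,2,4,5}. The associated Dynkin diagram is a chain of 5 nodes with a double edge at one end; the terminal node there is the unique long simple root (C_5), so the type is C_5 (the algebra sp(10)).

C_5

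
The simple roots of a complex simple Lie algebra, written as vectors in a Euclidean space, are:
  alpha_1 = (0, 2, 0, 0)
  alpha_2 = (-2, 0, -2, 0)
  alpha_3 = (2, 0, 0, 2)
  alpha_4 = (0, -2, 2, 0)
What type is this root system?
Compute the Cartan integers a_ij = 2(alpha_i, alpha_j)/(alpha_j, alpha_j); the resulting 4x4 Cartan matrix is
[[2, 0, 0, -1], [0, 2, -1, -1], [0, -1, 2, 0], [-2, -1, 0, 2]].
The roots have two lengths (squared-length ratio 2:1); the short ones are alpha_{1}. The associated Dynkin diagram is a chain of 4 nodes with a double edge at one end; the terminal node there is the unique short simple root (B_4), so the type is B_4 (the algebra so(9)).

B_4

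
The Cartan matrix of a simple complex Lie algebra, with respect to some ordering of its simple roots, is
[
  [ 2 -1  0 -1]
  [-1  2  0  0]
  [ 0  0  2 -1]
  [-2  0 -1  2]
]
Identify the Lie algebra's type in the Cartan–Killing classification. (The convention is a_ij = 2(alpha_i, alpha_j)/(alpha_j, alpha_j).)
F_4

The matrix has rank 4 with 2's on the diagonal. Reading the off-diagonal entries as Dynkin edges (a single edge where a_ij = a_ji = -1; a double or triple edge where a_ij * a_ji = 2 or 3), the diagram is a chain of 4 nodes with a double edge between the middle two (F_4). One simple-root ordering that puts it in standard form is (alpha_3, alpha_4, alpha_1, alpha_2). So the algebra is type F_4.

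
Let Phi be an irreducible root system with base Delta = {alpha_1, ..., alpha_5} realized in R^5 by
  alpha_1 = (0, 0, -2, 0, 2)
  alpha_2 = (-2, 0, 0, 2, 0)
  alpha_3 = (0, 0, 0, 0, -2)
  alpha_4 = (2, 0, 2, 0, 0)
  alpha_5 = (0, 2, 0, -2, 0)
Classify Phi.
Compute the Cartan integers a_ij = 2(alpha_i, alpha_j)/(alpha_j, alpha_j); the resulting 5x5 Cartan matrix is
[[2, 0, -2, -1, 0], [0, 2, 0, -1, -1], [-1, 0, 2, 0, 0], [-1, -1, 0, 2, 0], [0, -1, 0, 0, 2]].
The roots have two lengths (squared-length ratio 2:1); the short ones are alpha_{3}. The associated Dynkin diagram is a chain of 5 nodes with a double edge at one end; the terminal node there is the unique short simple root (B_5), so the type is B_5 (the algebra so(11)).

B_5 (so(11))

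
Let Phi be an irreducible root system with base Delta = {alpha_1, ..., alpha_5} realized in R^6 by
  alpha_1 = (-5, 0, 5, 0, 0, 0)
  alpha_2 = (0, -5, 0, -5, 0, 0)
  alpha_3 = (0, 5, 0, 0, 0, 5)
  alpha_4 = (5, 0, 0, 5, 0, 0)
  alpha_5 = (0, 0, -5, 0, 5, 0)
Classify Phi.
Compute the Cartan integers a_ij = 2(alpha_i, alpha_j)/(alpha_j, alpha_j); the resulting 5x5 Cartan matrix is
[[2, 0, 0, -1, -1], [0, 2, -1, -1, 0], [0, -1, 2, 0, 0], [-1, -1, 0, 2, 0], [-1, 0, 0, 0, 2]].
All simple roots have the same length, so the diagram is simply laced. The associated Dynkin diagram is a chain of 5 nodes with single edges (A_5), so the type is A_5 (the algebra sl(6)).

A_5 (sl(6))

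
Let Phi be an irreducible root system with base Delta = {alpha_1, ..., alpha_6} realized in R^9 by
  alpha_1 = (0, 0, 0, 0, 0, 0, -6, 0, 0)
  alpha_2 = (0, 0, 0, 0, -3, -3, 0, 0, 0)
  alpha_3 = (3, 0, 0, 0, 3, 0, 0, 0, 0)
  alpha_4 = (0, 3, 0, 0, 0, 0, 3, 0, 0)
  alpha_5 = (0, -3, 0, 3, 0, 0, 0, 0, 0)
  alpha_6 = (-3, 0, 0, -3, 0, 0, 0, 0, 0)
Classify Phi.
Compute the Cartan integers a_ij = 2(alpha_i, alpha_j)/(alpha_j, alpha_j); the resulting 6x6 Cartan matrix is
[[2, 0, 0, -2, 0, 0], [0, 2, -1, 0, 0, 0], [0, -1, 2, 0, 0, -1], [-1, 0, 0, 2, -1, 0], [0, 0, 0, -1, 2, -1], [0, 0, -1, 0, -1, 2]].
The roots have two lengths (squared-length ratio 2:1); the short ones are alpha_{2,3,4,5,6}. The associated Dynkin diagram is a chain of 6 nodes with a double edge at one end; the terminal node there is the unique long simple root (C_6), so the type is C_6 (the algebra sp(12)).

C6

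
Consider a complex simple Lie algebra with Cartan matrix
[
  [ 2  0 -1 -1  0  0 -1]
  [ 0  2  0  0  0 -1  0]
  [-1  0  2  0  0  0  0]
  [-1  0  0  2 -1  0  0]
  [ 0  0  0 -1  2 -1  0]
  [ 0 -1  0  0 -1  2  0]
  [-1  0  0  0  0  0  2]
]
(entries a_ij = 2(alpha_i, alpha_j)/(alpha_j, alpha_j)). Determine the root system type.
D_7

The matrix has rank 7 with 2's on the diagonal. Reading the off-diagonal entries as Dynkin edges (a single edge where a_ij = a_ji = -1; a double or triple edge where a_ij * a_ji = 2 or 3), the diagram is a chain of 5 nodes with a fork of two nodes at one end (D_7). One simple-root ordering that puts it in standard form is (alpha_2, alpha_6, alpha_5, alpha_4, alpha_1, alpha_7, alpha_3). So the algebra is type D_7, i.e. so(14).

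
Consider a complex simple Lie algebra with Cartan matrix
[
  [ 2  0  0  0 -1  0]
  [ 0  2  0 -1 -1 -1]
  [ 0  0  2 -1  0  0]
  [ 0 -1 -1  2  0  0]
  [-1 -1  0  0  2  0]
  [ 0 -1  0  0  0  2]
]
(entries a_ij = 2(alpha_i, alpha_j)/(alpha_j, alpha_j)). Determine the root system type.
E_6

The matrix has rank 6 with 2's on the diagonal. Reading the off-diagonal entries as Dynkin edges (a single edge where a_ij = a_ji = -1; a double or triple edge where a_ij * a_ji = 2 or 3), the diagram is a chain of 5 nodes with one extra node attached to the third node from one end (E_6). One simple-root ordering that puts it in standard form is (alpha_3, alpha_6, alpha_4, alpha_2, alpha_5, alpha_1). So the algebra is type E_6.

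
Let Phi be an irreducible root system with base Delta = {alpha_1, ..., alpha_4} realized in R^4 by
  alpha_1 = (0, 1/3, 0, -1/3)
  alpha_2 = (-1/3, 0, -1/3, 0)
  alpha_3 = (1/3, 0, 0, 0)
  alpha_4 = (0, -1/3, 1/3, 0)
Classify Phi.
Compute the Cartan integers a_ij = 2(alpha_i, alpha_j)/(alpha_j, alpha_j); the resulting 4x4 Cartan matrix is
[[2, 0, 0, -1], [0, 2, -2, -1], [0, -1, 2, 0], [-1, -1, 0, 2]].
The roots have two lengths (squared-length ratio 2:1); the short ones are alpha_{3}. The associated Dynkin diagram is a chain of 4 nodes with a double edge at one end; the terminal node there is the unique short simple root (B_4), so the type is B_4 (the algebra so(9)).

B4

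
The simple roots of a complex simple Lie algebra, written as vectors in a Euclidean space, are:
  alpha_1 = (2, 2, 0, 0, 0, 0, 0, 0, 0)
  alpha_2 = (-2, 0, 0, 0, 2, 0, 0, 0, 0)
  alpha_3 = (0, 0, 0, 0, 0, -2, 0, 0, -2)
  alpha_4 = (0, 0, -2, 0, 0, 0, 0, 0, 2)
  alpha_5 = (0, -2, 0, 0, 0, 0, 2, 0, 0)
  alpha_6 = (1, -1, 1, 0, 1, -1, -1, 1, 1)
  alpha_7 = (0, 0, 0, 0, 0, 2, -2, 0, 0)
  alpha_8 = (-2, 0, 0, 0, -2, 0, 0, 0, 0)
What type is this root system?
E8

Compute the Cartan integers a_ij = 2(alpha_i, alpha_j)/(alpha_j, alpha_j); the resulting 8x8 Cartan matrix is
[[2, -1, 0, 0, -1, 0, 0, -1], [-1, 2, 0, 0, 0, 0, 0, 0], [0, 0, 2, -1, 0, 0, -1, 0], [0, 0, -1, 2, 0, 0, 0, 0], [-1, 0, 0, 0, 2, 0, -1, 0], [0, 0, 0, 0, 0, 2, 0, -1], [0, 0, -1, 0, -1, 0, 2, 0], [-1, 0, 0, 0, 0, -1, 0, 2]].
All simple roots have the same length, so the diagram is simply laced. The associated Dynkin diagram is a chain of 7 nodes with one extra node attached to the third node from one end (E_8), so the type is E_8.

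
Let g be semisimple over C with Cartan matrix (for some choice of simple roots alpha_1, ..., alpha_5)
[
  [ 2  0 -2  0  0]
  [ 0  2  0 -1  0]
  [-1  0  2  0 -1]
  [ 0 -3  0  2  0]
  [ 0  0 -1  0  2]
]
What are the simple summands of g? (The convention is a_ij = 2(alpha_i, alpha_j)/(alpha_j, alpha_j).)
The diagram associated to this matrix has two connected components: the simple roots {alpha_1, alpha_3, alpha_5} form a chain of 3 nodes with a double edge at one end; the terminal node there is the unique long simple root (C_3), and {alpha_2, alpha_4} form two nodes joined by a triple edge (G_2). A semisimple Lie algebra decomposes uniquely as the direct sum of simple ideals, one per connected component of its Dynkin diagram, so g ≅ C_3 ⊕ G_2 (dimension 21 + 14 = 35).

C3 + G2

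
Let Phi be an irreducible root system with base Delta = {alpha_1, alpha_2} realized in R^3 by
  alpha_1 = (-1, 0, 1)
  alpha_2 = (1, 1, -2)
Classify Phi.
G2

Compute the Cartan integers a_ij = 2(alpha_i, alpha_j)/(alpha_j, alpha_j); the resulting 2x2 Cartan matrix is
[[2, -1], [-3, 2]].
The roots have two lengths (squared-length ratio 3:1); the short ones are alpha_{1}. The associated Dynkin diagram is two nodes joined by a triple edge (G_2), so the type is G_2.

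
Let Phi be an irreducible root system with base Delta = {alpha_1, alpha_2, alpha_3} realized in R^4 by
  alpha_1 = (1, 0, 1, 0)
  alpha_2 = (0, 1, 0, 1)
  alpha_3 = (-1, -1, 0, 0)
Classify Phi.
Compute the Cartan integers a_ij = 2(alpha_i, alpha_j)/(alpha_j, alpha_j); the resulting 3x3 Cartan matrix is
[[2, 0, -1], [0, 2, -1], [-1, -1, 2]].
All simple roots have the same length, so the diagram is simply laced. The associated Dynkin diagram is a chain of 3 nodes with single edges (A_3), so the type is A_3 (the algebra sl(4)).

A_3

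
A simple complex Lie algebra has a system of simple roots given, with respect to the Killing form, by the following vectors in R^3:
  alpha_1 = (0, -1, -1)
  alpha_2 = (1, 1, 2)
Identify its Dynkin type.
G_2

Compute the Cartan integers a_ij = 2(alpha_i, alpha_j)/(alpha_j, alpha_j); the resulting 2x2 Cartan matrix is
[[2, -1], [-3, 2]].
The roots have two lengths (squared-length ratio 3:1); the short ones are alpha_{1}. The associated Dynkin diagram is two nodes joined by a triple edge (G_2), so the type is G_2.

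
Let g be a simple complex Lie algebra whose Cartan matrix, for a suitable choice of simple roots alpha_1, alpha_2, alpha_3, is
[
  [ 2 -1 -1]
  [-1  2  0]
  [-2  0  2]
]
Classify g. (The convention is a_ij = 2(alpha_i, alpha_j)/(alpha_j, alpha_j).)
The matrix has rank 3 with 2's on the diagonal. Reading the off-diagonal entries as Dynkin edges (a single edge where a_ij = a_ji = -1; a double or triple edge where a_ij * a_ji = 2 or 3), the diagram is a chain of 3 nodes with a double edge at one end; the terminal node there is the unique long simple root (C_3). One simple-root ordering that puts it in standard form is (alpha_2, alpha_1, alpha_3). So the algebra is type C_3, i.e. sp(6).

C3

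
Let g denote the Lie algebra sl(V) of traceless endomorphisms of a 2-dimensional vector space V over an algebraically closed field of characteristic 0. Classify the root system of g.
This is sl(2), which has dimension 2^2 - 1 = 3 and rank 2 - 1 = 1 (a Cartan subalgebra is the diagonal traceless matrices). In the classification of classical Lie algebras, the special linear algebra sl(n+1) has type A_n; here n = 1, so the Dynkin diagram is a chain of 1 nodes with single edges (A_1). Hence the type is A_1.

A1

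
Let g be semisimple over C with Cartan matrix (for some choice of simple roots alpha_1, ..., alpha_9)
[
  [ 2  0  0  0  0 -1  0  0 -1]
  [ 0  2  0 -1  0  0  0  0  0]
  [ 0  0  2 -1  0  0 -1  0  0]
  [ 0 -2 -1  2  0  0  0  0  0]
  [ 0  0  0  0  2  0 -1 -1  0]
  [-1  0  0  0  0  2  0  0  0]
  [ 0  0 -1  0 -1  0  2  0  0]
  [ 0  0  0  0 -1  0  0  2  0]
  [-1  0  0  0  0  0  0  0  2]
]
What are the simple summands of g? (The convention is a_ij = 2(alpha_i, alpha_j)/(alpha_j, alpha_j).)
The diagram associated to this matrix has two connected components: the simple roots {alpha_1, alpha_6, alpha_9} form a chain of 3 nodes with single edges (A_3), and {alpha_2, alpha_3, alpha_4, alpha_5, alpha_7, alpha_8} form a chain of 6 nodes with a double edge at one end; the terminal node there is the unique short simple root (B_6). A semisimple Lie algebra decomposes uniquely as the direct sum of simple ideals, one per connected component of its Dynkin diagram, so g ≅ A_3 ⊕ B_6 (dimension 15 + 78 = 93).

A_3 + B_6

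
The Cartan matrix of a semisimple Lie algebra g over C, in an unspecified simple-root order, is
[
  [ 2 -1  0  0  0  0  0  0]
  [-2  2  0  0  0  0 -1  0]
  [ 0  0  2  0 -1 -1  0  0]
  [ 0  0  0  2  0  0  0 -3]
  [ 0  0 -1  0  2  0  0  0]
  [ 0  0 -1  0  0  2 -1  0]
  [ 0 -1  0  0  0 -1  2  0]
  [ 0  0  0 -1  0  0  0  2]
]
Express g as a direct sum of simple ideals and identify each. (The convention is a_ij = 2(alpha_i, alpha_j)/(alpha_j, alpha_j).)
B_6 (so(13)) ⊕ G_2

The diagram associated to this matrix has two connected components: the simple roots {alpha_1, alpha_2, alpha_3, alpha_5, alpha_6, alpha_7} form a chain of 6 nodes with a double edge at one end; the terminal node there is the unique short simple root (B_6), and {alpha_4, alpha_8} form two nodes joined by a triple edge (G_2). A semisimple Lie algebra decomposes uniquely as the direct sum of simple ideals, one per connected component of its Dynkin diagram, so g ≅ B_6 ⊕ G_2 (dimension 78 + 14 = 92).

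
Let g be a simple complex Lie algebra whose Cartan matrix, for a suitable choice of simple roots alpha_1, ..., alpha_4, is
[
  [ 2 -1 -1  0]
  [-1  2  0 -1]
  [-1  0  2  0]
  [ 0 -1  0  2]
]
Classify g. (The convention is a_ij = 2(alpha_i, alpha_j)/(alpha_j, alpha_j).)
The matrix has rank 4 with 2's on the diagonal. Reading the off-diagonal entries as Dynkin edges (a single edge where a_ij = a_ji = -1; a double or triple edge where a_ij * a_ji = 2 or 3), the diagram is a chain of 4 nodes with single edges (A_4). One simple-root ordering that puts it in standard form is (alpha_4, alpha_2, alpha_1, alpha_3). So the algebra is type A_4, i.e. sl(5).

A_4 (sl(5))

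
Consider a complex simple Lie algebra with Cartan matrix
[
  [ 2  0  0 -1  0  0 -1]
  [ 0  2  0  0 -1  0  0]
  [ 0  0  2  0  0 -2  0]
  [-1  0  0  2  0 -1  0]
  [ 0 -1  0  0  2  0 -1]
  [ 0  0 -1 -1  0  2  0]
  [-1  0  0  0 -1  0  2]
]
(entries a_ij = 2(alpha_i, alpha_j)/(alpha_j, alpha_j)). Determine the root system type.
The matrix has rank 7 with 2's on the diagonal. Reading the off-diagonal entries as Dynkin edges (a single edge where a_ij = a_ji = -1; a double or triple edge where a_ij * a_ji = 2 or 3), the diagram is a chain of 7 nodes with a double edge at one end; the terminal node there is the unique long simple root (C_7). One simple-root ordering that puts it in standard form is (alpha_2, alpha_5, alpha_7, alpha_1, alpha_4, alpha_6, alpha_3). So the algebra is type C_7, i.e. sp(14).

C_7 (sp(14))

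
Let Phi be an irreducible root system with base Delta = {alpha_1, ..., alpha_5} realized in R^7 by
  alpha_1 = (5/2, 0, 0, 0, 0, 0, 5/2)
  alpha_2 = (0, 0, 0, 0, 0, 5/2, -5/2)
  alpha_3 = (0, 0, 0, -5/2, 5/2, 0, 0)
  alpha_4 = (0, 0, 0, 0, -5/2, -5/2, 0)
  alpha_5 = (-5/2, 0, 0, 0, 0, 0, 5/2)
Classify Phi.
D_5

Compute the Cartan integers a_ij = 2(alpha_i, alpha_j)/(alpha_j, alpha_j); the resulting 5x5 Cartan matrix is
[[2, -1, 0, 0, 0], [-1, 2, 0, -1, -1], [0, 0, 2, -1, 0], [0, -1, -1, 2, 0], [0, -1, 0, 0, 2]].
All simple roots have the same length, so the diagram is simply laced. The associated Dynkin diagram is a chain of 3 nodes with a fork of two nodes at one end (D_5), so the type is D_5 (the algebra so(10)).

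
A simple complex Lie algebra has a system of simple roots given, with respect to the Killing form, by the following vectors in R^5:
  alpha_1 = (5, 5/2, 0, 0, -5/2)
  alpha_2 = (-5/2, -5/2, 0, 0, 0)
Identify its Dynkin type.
G_2

Compute the Cartan integers a_ij = 2(alpha_i, alpha_j)/(alpha_j, alpha_j); the resulting 2x2 Cartan matrix is
[[2, -3], [-1, 2]].
The roots have two lengths (squared-length ratio 3:1); the short ones are alpha_{2}. The associated Dynkin diagram is two nodes joined by a triple edge (G_2), so the type is G_2.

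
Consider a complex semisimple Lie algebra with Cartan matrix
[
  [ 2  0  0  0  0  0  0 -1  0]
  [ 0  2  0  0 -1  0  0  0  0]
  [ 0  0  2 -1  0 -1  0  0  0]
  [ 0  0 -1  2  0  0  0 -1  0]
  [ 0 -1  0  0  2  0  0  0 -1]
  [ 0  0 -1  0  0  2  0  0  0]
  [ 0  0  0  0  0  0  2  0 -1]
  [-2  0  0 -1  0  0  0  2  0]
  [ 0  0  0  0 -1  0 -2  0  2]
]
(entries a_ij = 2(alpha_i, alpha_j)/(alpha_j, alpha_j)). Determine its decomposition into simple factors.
B_4 + B_5

The diagram associated to this matrix has two connected components: the simple roots {alpha_2, alpha_5, alpha_7, alpha_9} form a chain of 4 nodes with a double edge at one end; the terminal node there is the unique short simple root (B_4), and {alpha_1, alpha_3, alpha_4, alpha_6, alpha_8} form a chain of 5 nodes with a double edge at one end; the terminal node there is the unique short simple root (B_5). A semisimple Lie algebra decomposes uniquely as the direct sum of simple ideals, one per connected component of its Dynkin diagram, so g ≅ B_4 ⊕ B_5 (dimension 36 + 55 = 91).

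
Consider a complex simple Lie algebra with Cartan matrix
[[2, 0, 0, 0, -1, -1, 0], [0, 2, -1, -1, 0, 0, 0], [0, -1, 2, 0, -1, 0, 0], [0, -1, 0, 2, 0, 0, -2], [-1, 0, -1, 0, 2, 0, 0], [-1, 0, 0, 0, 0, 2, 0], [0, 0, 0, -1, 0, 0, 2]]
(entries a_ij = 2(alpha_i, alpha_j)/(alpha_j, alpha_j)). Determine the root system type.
B7

The matrix has rank 7 with 2's on the diagonal. Reading the off-diagonal entries as Dynkin edges (a single edge where a_ij = a_ji = -1; a double or triple edge where a_ij * a_ji = 2 or 3), the diagram is a chain of 7 nodes with a double edge at one end; the terminal node there is the unique short simple root (B_7). One simple-root ordering that puts it in standard form is (alpha_6, alpha_1, alpha_5, alpha_3, alpha_2, alpha_4, alpha_7). So the algebra is type B_7, i.e. so(15).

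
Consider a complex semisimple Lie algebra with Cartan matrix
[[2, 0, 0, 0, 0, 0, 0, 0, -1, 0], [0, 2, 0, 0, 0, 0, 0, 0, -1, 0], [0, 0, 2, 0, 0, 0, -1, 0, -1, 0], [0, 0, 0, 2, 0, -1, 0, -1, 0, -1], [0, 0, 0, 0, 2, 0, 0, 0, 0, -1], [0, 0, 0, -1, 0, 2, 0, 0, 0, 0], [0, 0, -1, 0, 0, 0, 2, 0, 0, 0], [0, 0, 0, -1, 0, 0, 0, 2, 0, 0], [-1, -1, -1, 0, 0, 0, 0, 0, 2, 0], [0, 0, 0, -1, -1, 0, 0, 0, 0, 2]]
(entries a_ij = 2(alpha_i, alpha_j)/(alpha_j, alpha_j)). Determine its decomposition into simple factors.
D5 ⊕ D5

The diagram associated to this matrix has two connected components: the simple roots {alpha_1, alpha_2, alpha_3, alpha_7, alpha_9} form a chain of 3 nodes with a fork of two nodes at one end (D_5), and {alpha_4, alpha_5, alpha_6, alpha_8, alpha_10} form a chain of 3 nodes with a fork of two nodes at one end (D_5). A semisimple Lie algebra decomposes uniquely as the direct sum of simple ideals, one per connected component of its Dynkin diagram, so g ≅ D_5 ⊕ D_5 (dimension 45 + 45 = 90).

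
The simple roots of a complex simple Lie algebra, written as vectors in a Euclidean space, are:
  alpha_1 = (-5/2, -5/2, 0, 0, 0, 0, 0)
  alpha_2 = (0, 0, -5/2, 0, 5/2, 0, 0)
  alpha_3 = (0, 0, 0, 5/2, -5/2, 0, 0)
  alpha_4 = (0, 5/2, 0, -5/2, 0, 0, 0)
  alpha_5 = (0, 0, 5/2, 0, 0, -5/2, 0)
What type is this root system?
Compute the Cartan integers a_ij = 2(alpha_i, alpha_j)/(alpha_j, alpha_j); the resulting 5x5 Cartan matrix is
[[2, 0, 0, -1, 0], [0, 2, -1, 0, -1], [0, -1, 2, -1, 0], [-1, 0, -1, 2, 0], [0, -1, 0, 0, 2]].
All simple roots have the same length, so the diagram is simply laced. The associated Dynkin diagram is a chain of 5 nodes with single edges (A_5), so the type is A_5 (the algebra sl(6)).

A_5 (sl(6))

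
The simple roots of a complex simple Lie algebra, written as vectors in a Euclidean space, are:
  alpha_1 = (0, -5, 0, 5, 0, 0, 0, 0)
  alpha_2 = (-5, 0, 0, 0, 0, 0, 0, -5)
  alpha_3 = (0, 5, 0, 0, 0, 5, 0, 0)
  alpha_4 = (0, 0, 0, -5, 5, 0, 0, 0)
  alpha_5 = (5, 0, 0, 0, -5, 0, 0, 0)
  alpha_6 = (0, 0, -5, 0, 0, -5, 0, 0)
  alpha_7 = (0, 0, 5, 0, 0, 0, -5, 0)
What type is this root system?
Compute the Cartan integers a_ij = 2(alpha_i, alpha_j)/(alpha_j, alpha_j); the resulting 7x7 Cartan matrix is
[[2, 0, -1, -1, 0, 0, 0], [0, 2, 0, 0, -1, 0, 0], [-1, 0, 2, 0, 0, -1, 0], [-1, 0, 0, 2, -1, 0, 0], [0, -1, 0, -1, 2, 0, 0], [0, 0, -1, 0, 0, 2, -1], [0, 0, 0, 0, 0, -1, 2]].
All simple roots have the same length, so the diagram is simply laced. The associated Dynkin diagram is a chain of 7 nodes with single edges (A_7), so the type is A_7 (the algebra sl(8)).

A_7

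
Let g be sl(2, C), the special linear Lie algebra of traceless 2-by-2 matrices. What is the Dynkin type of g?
A_1

This is sl(2), which has dimension 2^2 - 1 = 3 and rank 2 - 1 = 1 (a Cartan subalgebra is the diagonal traceless matrices). In the classification of classical Lie algebras, the special linear algebra sl(n+1) has type A_n; here n = 1, so the Dynkin diagram is a chain of 1 nodes with single edges (A_1). Hence the type is A_1.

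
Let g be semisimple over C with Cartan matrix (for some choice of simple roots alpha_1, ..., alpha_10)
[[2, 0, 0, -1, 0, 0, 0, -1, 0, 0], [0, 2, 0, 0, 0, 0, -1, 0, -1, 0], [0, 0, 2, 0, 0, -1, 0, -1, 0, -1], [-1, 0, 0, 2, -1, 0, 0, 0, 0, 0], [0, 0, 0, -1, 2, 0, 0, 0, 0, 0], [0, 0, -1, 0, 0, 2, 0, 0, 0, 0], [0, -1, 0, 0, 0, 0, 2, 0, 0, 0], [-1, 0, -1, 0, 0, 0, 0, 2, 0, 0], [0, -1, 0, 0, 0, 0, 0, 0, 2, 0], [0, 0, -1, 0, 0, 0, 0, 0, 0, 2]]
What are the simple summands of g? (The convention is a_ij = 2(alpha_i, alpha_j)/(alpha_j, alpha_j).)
The diagram associated to this matrix has two connected components: the simple roots {alpha_2, alpha_7, alpha_9} form a chain of 3 nodes with single edges (A_3), and {alpha_1, alpha_3, alpha_4, alpha_5, alpha_6, alpha_8, alpha_10} form a chain of 5 nodes with a fork of two nodes at one end (D_7). A semisimple Lie algebra decomposes uniquely as the direct sum of simple ideals, one per connected component of its Dynkin diagram, so g ≅ A_3 ⊕ D_7 (dimension 15 + 91 = 106).

A_3 + D_7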